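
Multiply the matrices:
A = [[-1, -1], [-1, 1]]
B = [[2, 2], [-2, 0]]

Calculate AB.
[[0, -2], [-4, -2]]

Each entry (i,j) of AB = sum over k of A[i][k]*B[k][j].
(AB)[0][0] = (-1)*(2) + (-1)*(-2) = 0
(AB)[0][1] = (-1)*(2) + (-1)*(0) = -2
(AB)[1][0] = (-1)*(2) + (1)*(-2) = -4
(AB)[1][1] = (-1)*(2) + (1)*(0) = -2
AB = [[0, -2], [-4, -2]]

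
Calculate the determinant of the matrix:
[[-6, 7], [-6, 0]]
42

For a 2×2 matrix [[a, b], [c, d]], det = ad - bc
det = (-6)(0) - (7)(-6) = 0 - -42 = 42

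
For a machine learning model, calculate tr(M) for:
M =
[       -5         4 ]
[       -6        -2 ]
tr(M) = -5 - 2 = -7

The trace of a square matrix is the sum of its diagonal entries.
Diagonal entries of M: M[0][0] = -5, M[1][1] = -2.
tr(M) = -5 - 2 = -7.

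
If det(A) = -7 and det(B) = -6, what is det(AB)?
42

Use the multiplicative property of determinants: det(AB) = det(A)*det(B).
det(AB) = (-7)*(-6) = 42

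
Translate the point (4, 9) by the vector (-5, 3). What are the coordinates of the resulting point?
(-1, 12)

Translation by (-5, 3):
x' = 4 + -5 = -1
y' = 9 + 3 = 12
Homogeneous matrix: [[1, 0, -5], [0, 1, 3], [0, 0, 1]]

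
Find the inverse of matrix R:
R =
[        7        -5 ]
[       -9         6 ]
det(R) = -3
R⁻¹ =
[       -2      -5/3 ]
[       -3      -7/3 ]

For a 2×2 matrix R = [[a, b], [c, d]] with det(R) ≠ 0, R⁻¹ = (1/det(R)) * [[d, -b], [-c, a]].
det(R) = (7)*(6) - (-5)*(-9) = 42 - 45 = -3.
R⁻¹ = (1/-3) * [[6, 5], [9, 7]].
Dividing each entry by -3 and reducing:
R⁻¹ =
[       -2      -5/3 ]
[       -3      -7/3 ]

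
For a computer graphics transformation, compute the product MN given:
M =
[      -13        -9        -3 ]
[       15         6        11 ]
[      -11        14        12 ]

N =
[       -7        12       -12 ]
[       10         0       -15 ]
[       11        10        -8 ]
MN =
[      -32      -186       315 ]
[       76       290      -358 ]
[      349       -12      -174 ]

Matrix multiplication: (MN)[i][j] = sum over k of M[i][k] * N[k][j].
  (MN)[0][0] = (-13)*(-7) + (-9)*(10) + (-3)*(11) = -32
  (MN)[0][1] = (-13)*(12) + (-9)*(0) + (-3)*(10) = -186
  (MN)[0][2] = (-13)*(-12) + (-9)*(-15) + (-3)*(-8) = 315
  (MN)[1][0] = (15)*(-7) + (6)*(10) + (11)*(11) = 76
  (MN)[1][1] = (15)*(12) + (6)*(0) + (11)*(10) = 290
  (MN)[1][2] = (15)*(-12) + (6)*(-15) + (11)*(-8) = -358
  (MN)[2][0] = (-11)*(-7) + (14)*(10) + (12)*(11) = 349
  (MN)[2][1] = (-11)*(12) + (14)*(0) + (12)*(10) = -12
  (MN)[2][2] = (-11)*(-12) + (14)*(-15) + (12)*(-8) = -174
MN =
[      -32      -186       315 ]
[       76       290      -358 ]
[      349       -12      -174 ]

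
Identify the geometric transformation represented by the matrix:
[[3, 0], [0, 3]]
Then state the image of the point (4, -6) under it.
uniform scaling by factor 3; image of (4, -6) is (12, -18)

This is a diagonal matrix with equal entries 3, so it scales both axes by the same factor 3.
The matrix [[3, 0], [0, 3]] represents: uniform scaling by factor 3.
Applying it to (4, -6): [3·4 + 0·-6, 0·4 + 3·-6] = (12, -18).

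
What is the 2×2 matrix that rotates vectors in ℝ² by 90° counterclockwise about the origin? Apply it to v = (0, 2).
R = [[0, -1], [1, 0]]; R·v = (-2, 0)

A counterclockwise rotation by angle θ in ℝ² has matrix R(θ) = [[cos θ, -sin θ], [sin θ, cos θ]].
For θ = 90°: cos θ = 0, sin θ = 1.
R(90°) = [[0, -1], [1, 0]].
R·v = [0·0 + (-1)·2, 1·0 + 0·2] = (-2, 0).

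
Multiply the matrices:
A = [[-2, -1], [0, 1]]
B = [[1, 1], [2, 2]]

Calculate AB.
[[-4, -4], [2, 2]]

Each entry (i,j) of AB = sum over k of A[i][k]*B[k][j].
(AB)[0][0] = (-2)*(1) + (-1)*(2) = -4
(AB)[0][1] = (-2)*(1) + (-1)*(2) = -4
(AB)[1][0] = (0)*(1) + (1)*(2) = 2
(AB)[1][1] = (0)*(1) + (1)*(2) = 2
AB = [[-4, -4], [2, 2]]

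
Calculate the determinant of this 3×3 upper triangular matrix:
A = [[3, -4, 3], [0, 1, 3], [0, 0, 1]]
3

The determinant of a triangular matrix is the product of its diagonal entries (the off-diagonal entries above the diagonal do not affect it).
det(A) = (3) * (1) * (1) = 3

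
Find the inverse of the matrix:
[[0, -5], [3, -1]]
[[-1/15, 1/3], [-1/5, 0]]

For [[a,b],[c,d]], inverse = (1/det)·[[d,-b],[-c,a]]
det = 0·-1 - -5·3 = 15
Inverse = (1/15)·[[-1, 5], [-3, 0]]
        = [[-1/15, 1/3], [-1/5, 0]]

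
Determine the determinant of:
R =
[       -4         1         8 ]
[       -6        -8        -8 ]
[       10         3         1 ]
det(R) = 358

Expand along row 0 (cofactor expansion): det(R) = a*(e*i - f*h) - b*(d*i - f*g) + c*(d*h - e*g), where the 3×3 is [[a, b, c], [d, e, f], [g, h, i]].
Minor M_00 = (-8)*(1) - (-8)*(3) = -8 + 24 = 16.
Minor M_01 = (-6)*(1) - (-8)*(10) = -6 + 80 = 74.
Minor M_02 = (-6)*(3) - (-8)*(10) = -18 + 80 = 62.
det(R) = (-4)*(16) - (1)*(74) + (8)*(62) = -64 - 74 + 496 = 358.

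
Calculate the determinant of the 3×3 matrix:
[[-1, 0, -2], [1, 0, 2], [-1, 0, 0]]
0

Expansion along first row:
det = -1·det([[0,2],[0,0]]) - 0·det([[1,2],[-1,0]]) + -2·det([[1,0],[-1,0]])
    = -1·(0·0 - 2·0) - 0·(1·0 - 2·-1) + -2·(1·0 - 0·-1)
    = -1·0 - 0·2 + -2·0
    = 0 + 0 + 0 = 0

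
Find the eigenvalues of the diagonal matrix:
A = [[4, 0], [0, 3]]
λ₁ = 4, λ₂ = 3

The characteristic polynomial of A is det(A - λI) = (4 - λ)(3 - λ) = 0.
The roots are λ = 4 and λ = 3, so the eigenvalues are the diagonal entries.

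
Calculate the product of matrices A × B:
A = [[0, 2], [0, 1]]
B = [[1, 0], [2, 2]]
[[4, 4], [2, 2]]

Matrix multiplication:
C[0][0] = 0×1 + 2×2 = 4
C[0][1] = 0×0 + 2×2 = 4
C[1][0] = 0×1 + 1×2 = 2
C[1][1] = 0×0 + 1×2 = 2
Result: [[4, 4], [2, 2]]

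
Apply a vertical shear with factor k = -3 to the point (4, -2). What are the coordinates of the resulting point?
(4, -14)

Shear matrix for vertical shear with factor k = -3:
[[1, 0], [-3, 1]]
Result: (4, -2) → (4, -14)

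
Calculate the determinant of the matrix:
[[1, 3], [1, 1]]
-2

For a 2×2 matrix [[a, b], [c, d]], det = ad - bc
det = (1)(1) - (3)(1) = 1 - 3 = -2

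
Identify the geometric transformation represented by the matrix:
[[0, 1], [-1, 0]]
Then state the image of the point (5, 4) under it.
rotation by 90° clockwise (i.e., 270° counterclockwise); image of (5, 4) is (4, -5)

This matches the form [[cos θ, -sin θ], [sin θ, cos θ]] of a rotation matrix; reading off cos θ and sin θ gives the angle.
The matrix [[0, 1], [-1, 0]] represents: rotation by 90° clockwise (i.e., 270° counterclockwise).
Applying it to (5, 4): [0·5 + 1·4, -1·5 + 0·4] = (4, -5).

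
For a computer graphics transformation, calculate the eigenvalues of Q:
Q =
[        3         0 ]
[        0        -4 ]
λ = -4, 3

Solve det(Q - λI) = 0. For a 2×2 matrix the characteristic equation is λ² - (trace)λ + det = 0.
trace(Q) = a + d = 3 - 4 = -1.
det(Q) = a*d - b*c = (3)*(-4) - (0)*(0) = -12 - 0 = -12.
Characteristic equation: λ² - (-1)λ + (-12) = 0.
Discriminant = (-1)² - 4*(-12) = 1 + 48 = 49.
λ = (-1 ± √49) / 2 = (-1 ± 7) / 2 = -4, 3.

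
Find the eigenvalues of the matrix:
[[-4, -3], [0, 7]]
λ = -4 and λ = 7

Characteristic equation: det(A - λI) = 0
λ² - (trace)λ + (det) = 0
λ² - (3)λ + (-28) = 0
λ² - 3λ - 28 = 0
Solving: λ = -4, 7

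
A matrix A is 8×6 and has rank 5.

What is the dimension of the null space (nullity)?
1

The rank-nullity theorem for an m×n matrix states:
rank(A) + nullity(A) = n (the number of columns).
Here n = 6 and rank(A) = 5, so nullity(A) = 6 - 5 = 1.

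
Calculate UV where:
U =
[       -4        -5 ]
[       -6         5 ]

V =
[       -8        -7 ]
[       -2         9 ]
UV =
[       42       -17 ]
[       38        87 ]

Matrix multiplication: (UV)[i][j] = sum over k of U[i][k] * V[k][j].
  (UV)[0][0] = (-4)*(-8) + (-5)*(-2) = 42
  (UV)[0][1] = (-4)*(-7) + (-5)*(9) = -17
  (UV)[1][0] = (-6)*(-8) + (5)*(-2) = 38
  (UV)[1][1] = (-6)*(-7) + (5)*(9) = 87
UV =
[       42       -17 ]
[       38        87 ]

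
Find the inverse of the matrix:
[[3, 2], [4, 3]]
[[3, -2], [-4, 3]]

For [[a,b],[c,d]], inverse = (1/det)·[[d,-b],[-c,a]]
det = 3·3 - 2·4 = 1
Inverse = (1/1)·[[3, -2], [-4, 3]]
        = [[3, -2], [-4, 3]]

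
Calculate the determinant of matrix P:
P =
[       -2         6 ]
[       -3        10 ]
det(P) = -2

For a 2×2 matrix [[a, b], [c, d]], det = a*d - b*c.
det(P) = (-2)*(10) - (6)*(-3) = -20 + 18 = -2.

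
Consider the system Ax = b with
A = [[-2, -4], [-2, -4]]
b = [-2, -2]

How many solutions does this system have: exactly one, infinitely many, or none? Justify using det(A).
Infinitely many solutions

det(A) = (-2)*(-4) - (-4)*(-2) = 0, so A is singular (column 2 is 2 times column 1).
b = [-2, -2] = 1 * column 1 of A, so b lies in the column space of A.
A singular matrix whose right-hand side is in its column space gives a 1-parameter family of solutions — infinitely many.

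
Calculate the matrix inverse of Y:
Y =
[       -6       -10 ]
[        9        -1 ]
det(Y) = 96
Y⁻¹ =
[    -1/96      5/48 ]
[    -3/32     -1/16 ]

For a 2×2 matrix Y = [[a, b], [c, d]] with det(Y) ≠ 0, Y⁻¹ = (1/det(Y)) * [[d, -b], [-c, a]].
det(Y) = (-6)*(-1) - (-10)*(9) = 6 + 90 = 96.
Y⁻¹ = (1/96) * [[-1, 10], [-9, -6]].
Dividing each entry by 96 and reducing:
Y⁻¹ =
[    -1/96      5/48 ]
[    -3/32     -1/16 ]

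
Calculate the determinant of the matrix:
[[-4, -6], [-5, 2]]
-38

For a 2×2 matrix [[a, b], [c, d]], det = ad - bc
det = (-4)(2) - (-6)(-5) = -8 - 30 = -38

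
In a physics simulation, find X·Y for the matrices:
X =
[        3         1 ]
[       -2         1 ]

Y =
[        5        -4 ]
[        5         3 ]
XY =
[       20        -9 ]
[       -5        11 ]

Matrix multiplication: (XY)[i][j] = sum over k of X[i][k] * Y[k][j].
  (XY)[0][0] = (3)*(5) + (1)*(5) = 20
  (XY)[0][1] = (3)*(-4) + (1)*(3) = -9
  (XY)[1][0] = (-2)*(5) + (1)*(5) = -5
  (XY)[1][1] = (-2)*(-4) + (1)*(3) = 11
XY =
[       20        -9 ]
[       -5        11 ]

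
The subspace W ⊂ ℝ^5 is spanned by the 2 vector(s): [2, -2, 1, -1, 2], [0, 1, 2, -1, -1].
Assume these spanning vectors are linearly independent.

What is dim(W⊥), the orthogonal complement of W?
dim(W⊥) = 3

For any subspace W of ℝ^n, dim(W) + dim(W⊥) = n (the whole-space dimension).
Here the given 2 vectors are linearly independent, so dim(W) = 2.
Thus dim(W⊥) = n - dim(W) = 5 - 2 = 3.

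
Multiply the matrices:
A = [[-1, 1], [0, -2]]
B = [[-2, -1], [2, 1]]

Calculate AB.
[[4, 2], [-4, -2]]

Each entry (i,j) of AB = sum over k of A[i][k]*B[k][j].
(AB)[0][0] = (-1)*(-2) + (1)*(2) = 4
(AB)[0][1] = (-1)*(-1) + (1)*(1) = 2
(AB)[1][0] = (0)*(-2) + (-2)*(2) = -4
(AB)[1][1] = (0)*(-1) + (-2)*(1) = -2
AB = [[4, 2], [-4, -2]]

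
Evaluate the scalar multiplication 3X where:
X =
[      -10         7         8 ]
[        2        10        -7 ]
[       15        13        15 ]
3X =
[      -30        21        24 ]
[        6        30       -21 ]
[       45        39        45 ]

Scalar multiplication is elementwise: (3X)[i][j] = 3 * X[i][j].
  (3X)[0][0] = 3 * (-10) = -30
  (3X)[0][1] = 3 * (7) = 21
  (3X)[0][2] = 3 * (8) = 24
  (3X)[1][0] = 3 * (2) = 6
  (3X)[1][1] = 3 * (10) = 30
  (3X)[1][2] = 3 * (-7) = -21
  (3X)[2][0] = 3 * (15) = 45
  (3X)[2][1] = 3 * (13) = 39
  (3X)[2][2] = 3 * (15) = 45
3X =
[      -30        21        24 ]
[        6        30       -21 ]
[       45        39        45 ]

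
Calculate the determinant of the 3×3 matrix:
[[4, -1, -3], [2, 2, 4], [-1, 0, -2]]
-22

Expansion along first row:
det = 4·det([[2,4],[0,-2]]) - -1·det([[2,4],[-1,-2]]) + -3·det([[2,2],[-1,0]])
    = 4·(2·-2 - 4·0) - -1·(2·-2 - 4·-1) + -3·(2·0 - 2·-1)
    = 4·-4 - -1·0 + -3·2
    = -16 + 0 + -6 = -22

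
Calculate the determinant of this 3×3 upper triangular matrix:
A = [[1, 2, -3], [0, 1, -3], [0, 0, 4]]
4

The determinant of a triangular matrix is the product of its diagonal entries (the off-diagonal entries above the diagonal do not affect it).
det(A) = (1) * (1) * (4) = 4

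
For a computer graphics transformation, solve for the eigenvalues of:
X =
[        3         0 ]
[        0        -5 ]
λ = -5, 3

Solve det(X - λI) = 0. For a 2×2 matrix the characteristic equation is λ² - (trace)λ + det = 0.
trace(X) = a + d = 3 - 5 = -2.
det(X) = a*d - b*c = (3)*(-5) - (0)*(0) = -15 - 0 = -15.
Characteristic equation: λ² - (-2)λ + (-15) = 0.
Discriminant = (-2)² - 4*(-15) = 4 + 60 = 64.
λ = (-2 ± √64) / 2 = (-2 ± 8) / 2 = -5, 3.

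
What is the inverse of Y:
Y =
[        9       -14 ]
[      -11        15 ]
det(Y) = -19
Y⁻¹ =
[   -15/19    -14/19 ]
[   -11/19     -9/19 ]

For a 2×2 matrix Y = [[a, b], [c, d]] with det(Y) ≠ 0, Y⁻¹ = (1/det(Y)) * [[d, -b], [-c, a]].
det(Y) = (9)*(15) - (-14)*(-11) = 135 - 154 = -19.
Y⁻¹ = (1/-19) * [[15, 14], [11, 9]].
Dividing each entry by -19 and reducing:
Y⁻¹ =
[   -15/19    -14/19 ]
[   -11/19     -9/19 ]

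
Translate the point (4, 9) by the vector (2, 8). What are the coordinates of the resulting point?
(6, 17)

Translation by (2, 8):
x' = 4 + 2 = 6
y' = 9 + 8 = 17
Homogeneous matrix: [[1, 0, 2], [0, 1, 8], [0, 0, 1]]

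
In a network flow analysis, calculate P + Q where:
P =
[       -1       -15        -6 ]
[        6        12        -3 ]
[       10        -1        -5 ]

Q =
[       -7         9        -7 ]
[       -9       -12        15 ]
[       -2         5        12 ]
P + Q =
[       -8        -6       -13 ]
[       -3         0        12 ]
[        8         4         7 ]

Matrix addition is elementwise: (P+Q)[i][j] = P[i][j] + Q[i][j].
  (P+Q)[0][0] = (-1) + (-7) = -8
  (P+Q)[0][1] = (-15) + (9) = -6
  (P+Q)[0][2] = (-6) + (-7) = -13
  (P+Q)[1][0] = (6) + (-9) = -3
  (P+Q)[1][1] = (12) + (-12) = 0
  (P+Q)[1][2] = (-3) + (15) = 12
  (P+Q)[2][0] = (10) + (-2) = 8
  (P+Q)[2][1] = (-1) + (5) = 4
  (P+Q)[2][2] = (-5) + (12) = 7
P + Q =
[       -8        -6       -13 ]
[       -3         0        12 ]
[        8         4         7 ]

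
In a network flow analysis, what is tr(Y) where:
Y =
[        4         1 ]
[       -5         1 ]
tr(Y) = 4 + 1 = 5

The trace of a square matrix is the sum of its diagonal entries.
Diagonal entries of Y: Y[0][0] = 4, Y[1][1] = 1.
tr(Y) = 4 + 1 = 5.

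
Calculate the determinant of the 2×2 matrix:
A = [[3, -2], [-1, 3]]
7

For A = [[a, b], [c, d]], det(A) = a*d - b*c.
det(A) = (3)*(3) - (-2)*(-1) = 9 - 2 = 7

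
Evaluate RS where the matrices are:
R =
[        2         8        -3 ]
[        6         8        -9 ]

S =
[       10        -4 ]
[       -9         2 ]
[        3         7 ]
RS =
[      -61       -13 ]
[      -39       -71 ]

Matrix multiplication: (RS)[i][j] = sum over k of R[i][k] * S[k][j].
  (RS)[0][0] = (2)*(10) + (8)*(-9) + (-3)*(3) = -61
  (RS)[0][1] = (2)*(-4) + (8)*(2) + (-3)*(7) = -13
  (RS)[1][0] = (6)*(10) + (8)*(-9) + (-9)*(3) = -39
  (RS)[1][1] = (6)*(-4) + (8)*(2) + (-9)*(7) = -71
RS =
[      -61       -13 ]
[      -39       -71 ]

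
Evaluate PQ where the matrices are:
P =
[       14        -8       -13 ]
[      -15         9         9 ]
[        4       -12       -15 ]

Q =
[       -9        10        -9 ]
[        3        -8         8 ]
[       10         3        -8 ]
PQ =
[     -280       165       -86 ]
[      252      -195       135 ]
[     -222        91       -12 ]

Matrix multiplication: (PQ)[i][j] = sum over k of P[i][k] * Q[k][j].
  (PQ)[0][0] = (14)*(-9) + (-8)*(3) + (-13)*(10) = -280
  (PQ)[0][1] = (14)*(10) + (-8)*(-8) + (-13)*(3) = 165
  (PQ)[0][2] = (14)*(-9) + (-8)*(8) + (-13)*(-8) = -86
  (PQ)[1][0] = (-15)*(-9) + (9)*(3) + (9)*(10) = 252
  (PQ)[1][1] = (-15)*(10) + (9)*(-8) + (9)*(3) = -195
  (PQ)[1][2] = (-15)*(-9) + (9)*(8) + (9)*(-8) = 135
  (PQ)[2][0] = (4)*(-9) + (-12)*(3) + (-15)*(10) = -222
  (PQ)[2][1] = (4)*(10) + (-12)*(-8) + (-15)*(3) = 91
  (PQ)[2][2] = (4)*(-9) + (-12)*(8) + (-15)*(-8) = -12
PQ =
[     -280       165       -86 ]
[      252      -195       135 ]
[     -222        91       -12 ]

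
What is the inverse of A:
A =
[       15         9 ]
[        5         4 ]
det(A) = 15
A⁻¹ =
[     4/15      -3/5 ]
[     -1/3         1 ]

For a 2×2 matrix A = [[a, b], [c, d]] with det(A) ≠ 0, A⁻¹ = (1/det(A)) * [[d, -b], [-c, a]].
det(A) = (15)*(4) - (9)*(5) = 60 - 45 = 15.
A⁻¹ = (1/15) * [[4, -9], [-5, 15]].
Dividing each entry by 15 and reducing:
A⁻¹ =
[     4/15      -3/5 ]
[     -1/3         1 ]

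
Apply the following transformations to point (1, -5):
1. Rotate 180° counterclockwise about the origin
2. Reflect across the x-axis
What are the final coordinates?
(-1, -5)

Step 1: Rotate 180° → (-1, 5)
Step 2: Reflect across the x-axis → (-1, -5)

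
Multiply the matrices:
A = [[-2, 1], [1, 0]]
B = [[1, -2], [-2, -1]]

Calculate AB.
[[-4, 3], [1, -2]]

Each entry (i,j) of AB = sum over k of A[i][k]*B[k][j].
(AB)[0][0] = (-2)*(1) + (1)*(-2) = -4
(AB)[0][1] = (-2)*(-2) + (1)*(-1) = 3
(AB)[1][0] = (1)*(1) + (0)*(-2) = 1
(AB)[1][1] = (1)*(-2) + (0)*(-1) = -2
AB = [[-4, 3], [1, -2]]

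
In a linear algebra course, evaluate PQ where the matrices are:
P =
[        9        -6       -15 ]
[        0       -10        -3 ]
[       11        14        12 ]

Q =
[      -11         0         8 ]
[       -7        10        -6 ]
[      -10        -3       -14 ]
PQ =
[       93       -15       318 ]
[      100       -91       102 ]
[     -339       104      -164 ]

Matrix multiplication: (PQ)[i][j] = sum over k of P[i][k] * Q[k][j].
  (PQ)[0][0] = (9)*(-11) + (-6)*(-7) + (-15)*(-10) = 93
  (PQ)[0][1] = (9)*(0) + (-6)*(10) + (-15)*(-3) = -15
  (PQ)[0][2] = (9)*(8) + (-6)*(-6) + (-15)*(-14) = 318
  (PQ)[1][0] = (0)*(-11) + (-10)*(-7) + (-3)*(-10) = 100
  (PQ)[1][1] = (0)*(0) + (-10)*(10) + (-3)*(-3) = -91
  (PQ)[1][2] = (0)*(8) + (-10)*(-6) + (-3)*(-14) = 102
  (PQ)[2][0] = (11)*(-11) + (14)*(-7) + (12)*(-10) = -339
  (PQ)[2][1] = (11)*(0) + (14)*(10) + (12)*(-3) = 104
  (PQ)[2][2] = (11)*(8) + (14)*(-6) + (12)*(-14) = -164
PQ =
[       93       -15       318 ]
[      100       -91       102 ]
[     -339       104      -164 ]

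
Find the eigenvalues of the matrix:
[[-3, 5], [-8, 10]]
λ = 2 and λ = 5

Characteristic equation: det(A - λI) = 0
λ² - (trace)λ + (det) = 0
λ² - (7)λ + (10) = 0
λ² - 7λ + 10 = 0
Solving: λ = 2, 5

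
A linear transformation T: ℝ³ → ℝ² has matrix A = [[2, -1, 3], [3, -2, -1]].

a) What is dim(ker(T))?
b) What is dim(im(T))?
dim(ker) = 1, dim(im) = 2

The two rows are not scalar multiples of one another (no single k satisfies row 2 = k × row 1), so they are linearly independent.
Thus rank(A) = 2.
dim(im(T)) = rank(A) = 2.
By the rank-nullity theorem applied to T: ℝ³ → ℝ², rank(A) + nullity(A) = 3 (the domain dimension), so dim(ker(T)) = 3 - 2 = 1.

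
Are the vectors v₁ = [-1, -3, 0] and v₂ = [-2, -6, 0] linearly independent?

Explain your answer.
No, linearly dependent (v₂ = 2·v₁)

Check whether there is a scalar k with v₂ = k·v₁.
Comparing components, k = 2 satisfies 2·[-1, -3, 0] = [-2, -6, 0].
Since v₂ is a scalar multiple of v₁, the two vectors are linearly dependent.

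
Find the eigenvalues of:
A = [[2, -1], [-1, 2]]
λ = 1, 3

Solve det(A - λI) = 0. For a 2×2 matrix this is λ² - (trace)λ + det = 0.
trace(A) = 2 + 2 = 4.
det(A) = (2)*(2) - (-1)*(-1) = 4 - 1 = 3.
Characteristic equation: λ² - (4)λ + (3) = 0.
Discriminant: (4)² - 4*(3) = 16 - 12 = 4.
Roots: λ = (4 ± √4) / 2 = 1, 3.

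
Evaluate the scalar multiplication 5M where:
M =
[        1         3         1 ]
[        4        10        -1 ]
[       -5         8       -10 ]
5M =
[        5        15         5 ]
[       20        50        -5 ]
[      -25        40       -50 ]

Scalar multiplication is elementwise: (5M)[i][j] = 5 * M[i][j].
  (5M)[0][0] = 5 * (1) = 5
  (5M)[0][1] = 5 * (3) = 15
  (5M)[0][2] = 5 * (1) = 5
  (5M)[1][0] = 5 * (4) = 20
  (5M)[1][1] = 5 * (10) = 50
  (5M)[1][2] = 5 * (-1) = -5
  (5M)[2][0] = 5 * (-5) = -25
  (5M)[2][1] = 5 * (8) = 40
  (5M)[2][2] = 5 * (-10) = -50
5M =
[        5        15         5 ]
[       20        50        -5 ]
[      -25        40       -50 ]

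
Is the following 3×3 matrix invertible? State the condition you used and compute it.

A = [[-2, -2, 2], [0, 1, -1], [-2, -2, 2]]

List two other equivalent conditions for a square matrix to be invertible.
No, not invertible; det(A) = 0 (two rows are equal, so the rows are linearly dependent). Equivalent conditions (failing for this A): rank(A) < 3; Ax = 0 has non-trivial solutions; 0 is an eigenvalue; the columns are linearly dependent.

To check invertibility, compute det(A).
In this matrix, row 0 and the last row are identical, so one row is a scalar multiple of another and the rows are linearly dependent.
A matrix with linearly dependent rows has det = 0 and is not invertible.
Equivalent failed conditions:
- rank(A) < 3.
- Ax = 0 has non-trivial solutions.
- 0 is an eigenvalue.
- The columns are linearly dependent.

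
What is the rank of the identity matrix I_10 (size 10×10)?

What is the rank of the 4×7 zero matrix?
rank(I_10) = 10, rank(0) = 0

The identity I_10 has 10 columns that are the standard basis vectors e_1, …, e_10. These are linearly independent, so all 10 columns are pivots and rank(I_10) = 10.
The 4×7 zero matrix has every entry zero, so every row is the zero row and there are no pivots; rank(0) = 0.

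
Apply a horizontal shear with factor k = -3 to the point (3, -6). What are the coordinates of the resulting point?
(21, -6)

Shear matrix for horizontal shear with factor k = -3:
[[1, -3], [0, 1]]
Result: (3, -6) → (21, -6)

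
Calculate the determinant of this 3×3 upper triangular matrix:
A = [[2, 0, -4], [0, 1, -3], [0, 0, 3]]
6

The determinant of a triangular matrix is the product of its diagonal entries (the off-diagonal entries above the diagonal do not affect it).
det(A) = (2) * (1) * (3) = 6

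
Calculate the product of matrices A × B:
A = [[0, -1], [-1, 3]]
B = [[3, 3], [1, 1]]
[[-1, -1], [0, 0]]

Matrix multiplication:
C[0][0] = 0×3 + -1×1 = -1
C[0][1] = 0×3 + -1×1 = -1
C[1][0] = -1×3 + 3×1 = 0
C[1][1] = -1×3 + 3×1 = 0
Result: [[-1, -1], [0, 0]]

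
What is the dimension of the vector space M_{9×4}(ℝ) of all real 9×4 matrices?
Dimension = 36

A real 9×4 matrix is determined by its 9·4 = 36 independent entries.
A standard basis is {E_ij : 1 ≤ i ≤ 9, 1 ≤ j ≤ 4}, where E_ij has a 1 in position (i, j) and 0 elsewhere — there are 36 such matrices, and they are linearly independent and span M_{9×4}(ℝ).
Therefore dim(M_{9×4}(ℝ)) = 36.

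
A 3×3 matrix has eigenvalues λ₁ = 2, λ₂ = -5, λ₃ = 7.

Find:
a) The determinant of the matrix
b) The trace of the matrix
det = -70, trace = 4

Two standard eigenvalue identities:
- det(A) equals the product of the eigenvalues (counted with multiplicity).
- trace(A) equals the sum of the eigenvalues.
det(A) = (2)*(-5)*(7) = -70.
trace(A) = 2 - 5 + 7 = 4.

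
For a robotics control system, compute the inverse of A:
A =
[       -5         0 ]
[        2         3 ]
det(A) = -15
A⁻¹ =
[     -1/5         0 ]
[     2/15       1/3 ]

For a 2×2 matrix A = [[a, b], [c, d]] with det(A) ≠ 0, A⁻¹ = (1/det(A)) * [[d, -b], [-c, a]].
det(A) = (-5)*(3) - (0)*(2) = -15 - 0 = -15.
A⁻¹ = (1/-15) * [[3, 0], [-2, -5]].
Dividing each entry by -15 and reducing:
A⁻¹ =
[     -1/5         0 ]
[     2/15       1/3 ]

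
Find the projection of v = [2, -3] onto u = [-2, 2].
[5/2, -5/2]

The projection of v onto u is proj_u(v) = ((v·u) / (u·u)) · u.
v·u = (2)*(-2) + (-3)*(2) = -10.
u·u = (-2)*(-2) + (2)*(2) = 8.
coefficient = -10 / 8 = -5/4.
proj_u(v) = -5/4 · [-2, 2] = [5/2, -5/2].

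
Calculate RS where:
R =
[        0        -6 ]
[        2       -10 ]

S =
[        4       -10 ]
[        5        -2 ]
RS =
[      -30        12 ]
[      -42         0 ]

Matrix multiplication: (RS)[i][j] = sum over k of R[i][k] * S[k][j].
  (RS)[0][0] = (0)*(4) + (-6)*(5) = -30
  (RS)[0][1] = (0)*(-10) + (-6)*(-2) = 12
  (RS)[1][0] = (2)*(4) + (-10)*(5) = -42
  (RS)[1][1] = (2)*(-10) + (-10)*(-2) = 0
RS =
[      -30        12 ]
[      -42         0 ]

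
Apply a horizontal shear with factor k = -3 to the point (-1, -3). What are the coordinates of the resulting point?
(8, -3)

Shear matrix for horizontal shear with factor k = -3:
[[1, -3], [0, 1]]
Result: (-1, -3) → (8, -3)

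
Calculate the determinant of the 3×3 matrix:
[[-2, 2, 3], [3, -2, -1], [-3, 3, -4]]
17

Expansion along first row:
det = -2·det([[-2,-1],[3,-4]]) - 2·det([[3,-1],[-3,-4]]) + 3·det([[3,-2],[-3,3]])
    = -2·(-2·-4 - -1·3) - 2·(3·-4 - -1·-3) + 3·(3·3 - -2·-3)
    = -2·11 - 2·-15 + 3·3
    = -22 + 30 + 9 = 17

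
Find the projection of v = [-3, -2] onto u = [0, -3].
[0, -2]

The projection of v onto u is proj_u(v) = ((v·u) / (u·u)) · u.
v·u = (-3)*(0) + (-2)*(-3) = 6.
u·u = (0)*(0) + (-3)*(-3) = 9.
coefficient = 6 / 9 = 2/3.
proj_u(v) = 2/3 · [0, -3] = [0, -2].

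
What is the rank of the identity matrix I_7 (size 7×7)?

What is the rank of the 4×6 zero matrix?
rank(I_7) = 7, rank(0) = 0

The identity I_7 has 7 columns that are the standard basis vectors e_1, …, e_7. These are linearly independent, so all 7 columns are pivots and rank(I_7) = 7.
The 4×6 zero matrix has every entry zero, so every row is the zero row and there are no pivots; rank(0) = 0.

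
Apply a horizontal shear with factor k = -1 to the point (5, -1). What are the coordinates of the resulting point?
(6, -1)

Shear matrix for horizontal shear with factor k = -1:
[[1, -1], [0, 1]]
Result: (5, -1) → (6, -1)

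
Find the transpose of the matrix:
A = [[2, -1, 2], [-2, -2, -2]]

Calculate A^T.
[[2, -2], [-1, -2], [2, -2]]

The transpose sends entry (i,j) to (j,i); rows become columns.
Row 0 of A: [2, -1, 2] -> column 0 of A^T.
Row 1 of A: [-2, -2, -2] -> column 1 of A^T.
A^T = [[2, -2], [-1, -2], [2, -2]]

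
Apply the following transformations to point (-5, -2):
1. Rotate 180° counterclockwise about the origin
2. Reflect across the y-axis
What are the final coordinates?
(-5, 2)

Step 1: Rotate 180° → (5, 2)
Step 2: Reflect across the y-axis → (-5, 2)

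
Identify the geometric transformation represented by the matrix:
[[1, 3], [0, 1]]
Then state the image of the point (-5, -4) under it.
horizontal shear with factor 3; image of (-5, -4) is (-17, -4)

The matrix [[1, k], [0, 1]] sends (x, y) to (x + 3y, y), leaving the y-coordinate fixed: a horizontal shear.
The matrix [[1, 3], [0, 1]] represents: horizontal shear with factor 3.
Applying it to (-5, -4): [1·-5 + 3·-4, 0·-5 + 1·-4] = (-17, -4).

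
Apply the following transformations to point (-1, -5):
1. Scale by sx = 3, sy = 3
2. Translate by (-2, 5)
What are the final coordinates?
(-5, -10)

Step 1: Scale (-1, -5) by (sx, sy) = (3, 3) → (-3, -15)
Step 2: Translate by (-2, 5) → (-5, -10)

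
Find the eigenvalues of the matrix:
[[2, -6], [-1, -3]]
λ = -4 and λ = 3

Characteristic equation: det(A - λI) = 0
λ² - (trace)λ + (det) = 0
λ² - (-1)λ + (-12) = 0
λ² + 1λ - 12 = 0
Solving: λ = -4, 3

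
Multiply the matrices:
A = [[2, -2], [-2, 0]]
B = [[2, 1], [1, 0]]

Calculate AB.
[[2, 2], [-4, -2]]

Each entry (i,j) of AB = sum over k of A[i][k]*B[k][j].
(AB)[0][0] = (2)*(2) + (-2)*(1) = 2
(AB)[0][1] = (2)*(1) + (-2)*(0) = 2
(AB)[1][0] = (-2)*(2) + (0)*(1) = -4
(AB)[1][1] = (-2)*(1) + (0)*(0) = -2
AB = [[2, 2], [-4, -2]]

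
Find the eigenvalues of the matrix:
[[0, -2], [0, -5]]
λ = -5 and λ = 0

Characteristic equation: det(A - λI) = 0
λ² - (trace)λ + (det) = 0
λ² - (-5)λ + (0) = 0
λ² + 5λ + 0 = 0
Solving: λ = -5, 0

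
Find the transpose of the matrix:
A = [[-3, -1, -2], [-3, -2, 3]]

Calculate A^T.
[[-3, -3], [-1, -2], [-2, 3]]

The transpose sends entry (i,j) to (j,i); rows become columns.
Row 0 of A: [-3, -1, -2] -> column 0 of A^T.
Row 1 of A: [-3, -2, 3] -> column 1 of A^T.
A^T = [[-3, -3], [-1, -2], [-2, 3]]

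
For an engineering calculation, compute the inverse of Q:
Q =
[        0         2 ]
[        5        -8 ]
det(Q) = -10
Q⁻¹ =
[      4/5       1/5 ]
[      1/2         0 ]

For a 2×2 matrix Q = [[a, b], [c, d]] with det(Q) ≠ 0, Q⁻¹ = (1/det(Q)) * [[d, -b], [-c, a]].
det(Q) = (0)*(-8) - (2)*(5) = 0 - 10 = -10.
Q⁻¹ = (1/-10) * [[-8, -2], [-5, 0]].
Dividing each entry by -10 and reducing:
Q⁻¹ =
[      4/5       1/5 ]
[      1/2         0 ]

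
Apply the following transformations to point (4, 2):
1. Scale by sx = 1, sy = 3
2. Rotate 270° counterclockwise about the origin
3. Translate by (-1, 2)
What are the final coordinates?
(5, -2)

Step 1: Scale → (4, 6)
Step 2: Rotate 270° → (6, -4)
Step 3: Translate → (5, -2)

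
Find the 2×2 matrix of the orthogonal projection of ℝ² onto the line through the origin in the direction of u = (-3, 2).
[[9/13, -6/13], [-6/13, 4/13]]

The orthogonal projection onto the line spanned by a nonzero vector u = (a, b) has matrix P = (u uᵀ) / (uᵀ u) = (1/(a² + b²)) · [[a², ab], [ab, b²]].
Here u = (-3, 2), so a² + b² = 9 + 4 = 13.
P = (1/13) · [[9, -6], [-6, 4]] = [[9/13, -6/13], [-6/13, 4/13]].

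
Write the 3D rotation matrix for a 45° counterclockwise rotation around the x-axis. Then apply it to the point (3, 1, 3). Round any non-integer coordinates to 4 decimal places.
R = [[1, 0, 0], [0, √2/2, -√2/2], [0, √2/2, √2/2]]; R·(3, 1, 3) = (3.0000, -1.4142, 2.8284)

Rotation matrix for 45° around x-axis:
cos(45°) = √2/2, sin(45°) = √2/2
R = [[1, 0, 0], [0, √2/2, -√2/2], [0, √2/2, √2/2]]
Apply to (3, 1, 3): R·[3, 1, 3]ᵀ = (3.0000, -1.4142, 2.8284)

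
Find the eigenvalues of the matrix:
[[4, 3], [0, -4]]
λ = -4 and λ = 4

Characteristic equation: det(A - λI) = 0
λ² - (trace)λ + (det) = 0
λ² - (0)λ + (-16) = 0
λ² - 0λ - 16 = 0
Solving: λ = -4, 4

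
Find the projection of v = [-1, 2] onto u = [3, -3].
[-3/2, 3/2]

The projection of v onto u is proj_u(v) = ((v·u) / (u·u)) · u.
v·u = (-1)*(3) + (2)*(-3) = -9.
u·u = (3)*(3) + (-3)*(-3) = 18.
coefficient = -9 / 18 = -1/2.
proj_u(v) = -1/2 · [3, -3] = [-3/2, 3/2].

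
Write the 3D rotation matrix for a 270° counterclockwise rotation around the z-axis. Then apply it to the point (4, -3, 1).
R = [[0, 1, 0], [-1, 0, 0], [0, 0, 1]]; R·(4, -3, 1) = (-3, -4, 1)

Rotation matrix for 270° around z-axis:
cos(270°) = 0, sin(270°) = -1
R = [[0, 1, 0], [-1, 0, 0], [0, 0, 1]]
Apply to (4, -3, 1): R·[4, -3, 1]ᵀ = (-3, -4, 1)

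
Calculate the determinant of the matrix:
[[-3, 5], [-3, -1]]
18

For a 2×2 matrix [[a, b], [c, d]], det = ad - bc
det = (-3)(-1) - (5)(-3) = 3 - -15 = 18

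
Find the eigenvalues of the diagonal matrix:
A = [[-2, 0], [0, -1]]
λ₁ = -2, λ₂ = -1

The characteristic polynomial of A is det(A - λI) = (-2 - λ)(-1 - λ) = 0.
The roots are λ = -2 and λ = -1, so the eigenvalues are the diagonal entries.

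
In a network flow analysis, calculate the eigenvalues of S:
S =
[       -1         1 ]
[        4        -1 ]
λ = -3, 1

Solve det(S - λI) = 0. For a 2×2 matrix the characteristic equation is λ² - (trace)λ + det = 0.
trace(S) = a + d = -1 - 1 = -2.
det(S) = a*d - b*c = (-1)*(-1) - (1)*(4) = 1 - 4 = -3.
Characteristic equation: λ² - (-2)λ + (-3) = 0.
Discriminant = (-2)² - 4*(-3) = 4 + 12 = 16.
λ = (-2 ± √16) / 2 = (-2 ± 4) / 2 = -3, 1.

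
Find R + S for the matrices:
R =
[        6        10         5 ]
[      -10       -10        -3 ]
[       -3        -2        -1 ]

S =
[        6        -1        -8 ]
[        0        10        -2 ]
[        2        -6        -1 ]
R + S =
[       12         9        -3 ]
[      -10         0        -5 ]
[       -1        -8        -2 ]

Matrix addition is elementwise: (R+S)[i][j] = R[i][j] + S[i][j].
  (R+S)[0][0] = (6) + (6) = 12
  (R+S)[0][1] = (10) + (-1) = 9
  (R+S)[0][2] = (5) + (-8) = -3
  (R+S)[1][0] = (-10) + (0) = -10
  (R+S)[1][1] = (-10) + (10) = 0
  (R+S)[1][2] = (-3) + (-2) = -5
  (R+S)[2][0] = (-3) + (2) = -1
  (R+S)[2][1] = (-2) + (-6) = -8
  (R+S)[2][2] = (-1) + (-1) = -2
R + S =
[       12         9        -3 ]
[      -10         0        -5 ]
[       -1        -8        -2 ]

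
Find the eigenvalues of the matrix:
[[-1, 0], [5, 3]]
λ = -1 and λ = 3

Characteristic equation: det(A - λI) = 0
λ² - (trace)λ + (det) = 0
λ² - (2)λ + (-3) = 0
λ² - 2λ - 3 = 0
Solving: λ = -1, 3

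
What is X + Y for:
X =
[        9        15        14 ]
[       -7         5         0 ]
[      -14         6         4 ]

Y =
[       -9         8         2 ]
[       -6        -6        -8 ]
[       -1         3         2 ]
X + Y =
[        0        23        16 ]
[      -13        -1        -8 ]
[      -15         9         6 ]

Matrix addition is elementwise: (X+Y)[i][j] = X[i][j] + Y[i][j].
  (X+Y)[0][0] = (9) + (-9) = 0
  (X+Y)[0][1] = (15) + (8) = 23
  (X+Y)[0][2] = (14) + (2) = 16
  (X+Y)[1][0] = (-7) + (-6) = -13
  (X+Y)[1][1] = (5) + (-6) = -1
  (X+Y)[1][2] = (0) + (-8) = -8
  (X+Y)[2][0] = (-14) + (-1) = -15
  (X+Y)[2][1] = (6) + (3) = 9
  (X+Y)[2][2] = (4) + (2) = 6
X + Y =
[        0        23        16 ]
[      -13        -1        -8 ]
[      -15         9         6 ]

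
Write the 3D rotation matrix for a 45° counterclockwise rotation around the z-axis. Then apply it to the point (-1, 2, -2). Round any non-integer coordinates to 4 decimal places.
R = [[√2/2, -√2/2, 0], [√2/2, √2/2, 0], [0, 0, 1]]; R·(-1, 2, -2) = (-2.1213, 0.7071, -2.0000)

Rotation matrix for 45° around z-axis:
cos(45°) = √2/2, sin(45°) = √2/2
R = [[√2/2, -√2/2, 0], [√2/2, √2/2, 0], [0, 0, 1]]
Apply to (-1, 2, -2): R·[-1, 2, -2]ᵀ = (-2.1213, 0.7071, -2.0000)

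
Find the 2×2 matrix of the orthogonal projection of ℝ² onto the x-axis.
[[1, 0], [0, 0]]

The orthogonal projection onto the line spanned by a nonzero vector u = (a, b) has matrix P = (u uᵀ) / (uᵀ u) = (1/(a² + b²)) · [[a², ab], [ab, b²]].
Here u = (1, 0), so a² + b² = 1 + 0 = 1.
P = (1/1) · [[1, 0], [0, 0]] = [[1, 0], [0, 0]].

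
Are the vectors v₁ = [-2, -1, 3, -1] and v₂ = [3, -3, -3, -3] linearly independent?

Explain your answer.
Yes, linearly independent

Two vectors are linearly dependent iff one is a scalar multiple of the other.
No single scalar k satisfies v₂ = k·v₁ (the ratios of corresponding entries disagree), so v₁ and v₂ are linearly independent.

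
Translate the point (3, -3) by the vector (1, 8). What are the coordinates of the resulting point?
(4, 5)

Translation by (1, 8):
x' = 3 + 1 = 4
y' = -3 + 8 = 5
Homogeneous matrix: [[1, 0, 1], [0, 1, 8], [0, 0, 1]]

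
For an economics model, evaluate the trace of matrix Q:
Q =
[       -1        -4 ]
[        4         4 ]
tr(Q) = -1 + 4 = 3

The trace of a square matrix is the sum of its diagonal entries.
Diagonal entries of Q: Q[0][0] = -1, Q[1][1] = 4.
tr(Q) = -1 + 4 = 3.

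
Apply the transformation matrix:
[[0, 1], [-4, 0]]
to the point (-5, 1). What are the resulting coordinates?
(1, 20)

Matrix multiplication:
[[0, 1], [-4, 0]] × [-5, 1]ᵀ
= [0×-5 + 1×1, -4×-5 + 0×1]ᵀ
= [1.0000, 20.0000]ᵀ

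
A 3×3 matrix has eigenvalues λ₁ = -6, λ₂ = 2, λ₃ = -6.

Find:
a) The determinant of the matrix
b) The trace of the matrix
det = 72, trace = -10

Two standard eigenvalue identities:
- det(A) equals the product of the eigenvalues (counted with multiplicity).
- trace(A) equals the sum of the eigenvalues.
det(A) = (-6)*(2)*(-6) = 72.
trace(A) = -6 + 2 - 6 = -10.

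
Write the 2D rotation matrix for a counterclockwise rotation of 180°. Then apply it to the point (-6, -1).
R = [[-1, 0], [0, -1]]; R·(-6, -1) = (6, 1)

Rotation matrix formula: R(θ) = [[cos θ, -sin θ], [sin θ, cos θ]]
For θ = 180°:
cos(180°) = -1
sin(180°) = 0
R = [[-1, 0], [0, -1]]
Apply to (-6, -1): [-1·-6 + (0)·-1, 0·-6 + -1·-1] = (6, 1)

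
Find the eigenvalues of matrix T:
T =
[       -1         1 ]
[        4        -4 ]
λ = -5, 0

Solve det(T - λI) = 0. For a 2×2 matrix the characteristic equation is λ² - (trace)λ + det = 0.
trace(T) = a + d = -1 - 4 = -5.
det(T) = a*d - b*c = (-1)*(-4) - (1)*(4) = 4 - 4 = 0.
Characteristic equation: λ² - (-5)λ + (0) = 0.
Discriminant = (-5)² - 4*(0) = 25 - 0 = 25.
λ = (-5 ± √25) / 2 = (-5 ± 5) / 2 = -5, 0.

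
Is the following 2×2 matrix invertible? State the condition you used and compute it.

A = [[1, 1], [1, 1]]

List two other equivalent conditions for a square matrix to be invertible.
No, not invertible; det(A) = 0 (two rows are equal, so the rows are linearly dependent). Equivalent conditions (failing for this A): rank(A) < 2; Ax = 0 has non-trivial solutions; 0 is an eigenvalue; the columns are linearly dependent.

To check invertibility, compute det(A).
In this matrix, row 0 and the last row are identical, so one row is a scalar multiple of another and the rows are linearly dependent.
A matrix with linearly dependent rows has det = 0 and is not invertible.
Equivalent failed conditions:
- rank(A) < 2.
- Ax = 0 has non-trivial solutions.
- 0 is an eigenvalue.
- The columns are linearly dependent.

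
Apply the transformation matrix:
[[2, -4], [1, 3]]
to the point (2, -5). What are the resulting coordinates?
(24, -13)

Matrix multiplication:
[[2, -4], [1, 3]] × [2, -5]ᵀ
= [2×2 + -4×-5, 1×2 + 3×-5]ᵀ
= [24.0000, -13.0000]ᵀ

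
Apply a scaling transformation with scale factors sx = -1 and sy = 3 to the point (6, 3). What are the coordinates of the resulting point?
(-6, 9)

Scaling matrix:
[[-1, 0], [0, 3]]
Result: (6 × -1, 3 × 3) = (-6, 9)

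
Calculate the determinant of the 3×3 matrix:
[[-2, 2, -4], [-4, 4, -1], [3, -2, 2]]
14

Expansion along first row:
det = -2·det([[4,-1],[-2,2]]) - 2·det([[-4,-1],[3,2]]) + -4·det([[-4,4],[3,-2]])
    = -2·(4·2 - -1·-2) - 2·(-4·2 - -1·3) + -4·(-4·-2 - 4·3)
    = -2·6 - 2·-5 + -4·-4
    = -12 + 10 + 16 = 14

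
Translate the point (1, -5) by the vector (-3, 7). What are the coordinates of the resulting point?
(-2, 2)

Translation by (-3, 7):
x' = 1 + -3 = -2
y' = -5 + 7 = 2
Homogeneous matrix: [[1, 0, -3], [0, 1, 7], [0, 0, 1]]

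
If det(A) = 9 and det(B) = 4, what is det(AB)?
36

Use the multiplicative property of determinants: det(AB) = det(A)*det(B).
det(AB) = (9)*(4) = 36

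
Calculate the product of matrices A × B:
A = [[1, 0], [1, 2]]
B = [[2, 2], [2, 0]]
[[2, 2], [6, 2]]

Matrix multiplication:
C[0][0] = 1×2 + 0×2 = 2
C[0][1] = 1×2 + 0×0 = 2
C[1][0] = 1×2 + 2×2 = 6
C[1][1] = 1×2 + 2×0 = 2
Result: [[2, 2], [6, 2]]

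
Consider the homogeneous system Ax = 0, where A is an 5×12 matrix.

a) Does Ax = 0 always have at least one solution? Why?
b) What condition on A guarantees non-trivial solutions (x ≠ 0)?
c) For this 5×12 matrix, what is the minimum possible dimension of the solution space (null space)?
a) Yes, x = 0 is always a solution. b) When A has linearly dependent columns (rank < n). c) Minimum nullity = 7.

a) x = 0 satisfies A·0 = 0, so the zero vector is always a solution.
b) Non-trivial solutions exist iff the columns of A are linearly dependent, equivalently rank(A) < n (the number of columns).
c) By rank-nullity, rank(A) + nullity(A) = n = 12. Since A has only 5 rows, rank(A) ≤ 5, so nullity(A) ≥ 12 - 5 = 7.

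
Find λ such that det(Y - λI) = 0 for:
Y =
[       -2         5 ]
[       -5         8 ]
λ = 3, 3

Solve det(Y - λI) = 0. For a 2×2 matrix the characteristic equation is λ² - (trace)λ + det = 0.
trace(Y) = a + d = -2 + 8 = 6.
det(Y) = a*d - b*c = (-2)*(8) - (5)*(-5) = -16 + 25 = 9.
Characteristic equation: λ² - (6)λ + (9) = 0.
Discriminant = (6)² - 4*(9) = 36 - 36 = 0.
λ = (6 ± √0) / 2 = (6 ± 0) / 2 = 3, 3.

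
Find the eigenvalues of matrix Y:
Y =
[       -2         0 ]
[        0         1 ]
λ = -2, 1

Solve det(Y - λI) = 0. For a 2×2 matrix the characteristic equation is λ² - (trace)λ + det = 0.
trace(Y) = a + d = -2 + 1 = -1.
det(Y) = a*d - b*c = (-2)*(1) - (0)*(0) = -2 - 0 = -2.
Characteristic equation: λ² - (-1)λ + (-2) = 0.
Discriminant = (-1)² - 4*(-2) = 1 + 8 = 9.
λ = (-1 ± √9) / 2 = (-1 ± 3) / 2 = -2, 1.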